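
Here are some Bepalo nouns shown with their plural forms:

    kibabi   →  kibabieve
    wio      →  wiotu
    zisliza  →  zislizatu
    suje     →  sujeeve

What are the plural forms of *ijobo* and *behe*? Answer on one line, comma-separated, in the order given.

ijobotu, beheeve

The alternation tracks the last vowel of the stem — -eve when the last vowel of the stem is a front vowel (*kibabi*, *suje*); -tu when the last vowel of the stem is a back vowel (*wio*, *zisliza*).
*ijobo* — last vowel /o/ (a back vowel) → -tu → *ijobotu*.
The last vowel of *behe* is /e/, which is a front vowel, so the suffix is -eve, giving *beheeve*.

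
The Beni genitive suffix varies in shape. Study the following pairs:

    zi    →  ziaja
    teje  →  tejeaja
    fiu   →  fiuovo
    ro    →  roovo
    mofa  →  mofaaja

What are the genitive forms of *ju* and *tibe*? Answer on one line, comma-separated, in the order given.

juovo, tibeaja

The pattern is rounding harmony: -ovo when the last vowel of the stem is a rounded vowel (*fiu*, *ro*); -aja when the last vowel of the stem is an unrounded vowel (*zi*, *teje*, *mofa*).
The last vowel of *ju* is /u/, which is a rounded vowel, so the suffix is -ovo, giving *juovo*.
*tibe*: last vowel = /e/, an unrounded vowel → -aja → *tibeaja*.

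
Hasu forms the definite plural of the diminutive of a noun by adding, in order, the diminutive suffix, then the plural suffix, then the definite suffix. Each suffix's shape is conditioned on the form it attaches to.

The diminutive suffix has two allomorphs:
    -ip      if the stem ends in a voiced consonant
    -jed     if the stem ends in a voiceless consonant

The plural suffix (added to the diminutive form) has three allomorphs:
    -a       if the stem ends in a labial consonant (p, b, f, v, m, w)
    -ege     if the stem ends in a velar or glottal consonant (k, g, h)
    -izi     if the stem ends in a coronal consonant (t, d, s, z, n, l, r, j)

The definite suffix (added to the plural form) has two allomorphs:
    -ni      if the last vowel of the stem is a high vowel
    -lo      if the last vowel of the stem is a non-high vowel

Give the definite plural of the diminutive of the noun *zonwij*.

*zonwij* — final consonant /j/ (voiced) → -ip → *zonwijip*.
The final consonant of the diminutive form *zonwijip* is /p/, which is labial, so the plural suffix is -a, giving *zonwijipa*.
The last vowel of the plural form *zonwijipa* is /a/, which is a non-high vowel, so the definite suffix is -lo, giving *zonwijipalo*.

zonwijipalo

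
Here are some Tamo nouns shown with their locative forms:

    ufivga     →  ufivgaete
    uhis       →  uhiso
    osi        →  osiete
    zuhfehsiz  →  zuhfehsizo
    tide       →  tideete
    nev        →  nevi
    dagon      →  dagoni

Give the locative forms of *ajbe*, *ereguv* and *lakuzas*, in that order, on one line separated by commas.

The suffix is conditioned by the final sound: -o when the stem ends in a sibilant (*uhis*, *zuhfehsiz*); -i when the stem ends in a non-sibilant consonant (*nev*, *dagon*); -ete when the stem ends in a vowel (*ufivga*, *osi*, *tide*).
The final sound of *ajbe* is /e/, which is a vowel, so the suffix is -ete, giving *ajbeete*.
The final sound of *ereguv* is /v/, which is a non-sibilant consonant, so the suffix is -i, giving *ereguvi*.
*lakuzas* — final sound /s/ (a sibilant) → -o → *lakuzaso*.

ajbeete, ereguvi, lakuzaso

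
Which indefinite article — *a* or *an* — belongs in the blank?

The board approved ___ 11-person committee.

an

The indefinite article is chosen by the initial *sound* of the following word, not its spelling.
The number *11* is spoken "eleven", beginning with /ɪˈlɛvən/ — a vowel sound.
So the article is *an*: The board approved an 11-person committee.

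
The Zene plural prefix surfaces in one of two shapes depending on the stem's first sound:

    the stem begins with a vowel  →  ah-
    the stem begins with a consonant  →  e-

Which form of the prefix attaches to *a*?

ah-

*a*: first sound = /a/, a vowel → ah-.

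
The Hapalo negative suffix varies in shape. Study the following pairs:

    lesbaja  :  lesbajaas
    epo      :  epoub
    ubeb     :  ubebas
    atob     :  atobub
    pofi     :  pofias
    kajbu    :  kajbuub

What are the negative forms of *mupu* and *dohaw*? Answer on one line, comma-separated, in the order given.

mupuub, dohawas

The pattern is rounding harmony: -ub when the last vowel of the stem is a rounded vowel (*epo*, *atob*, *kajbu*); -as when the last vowel of the stem is an unrounded vowel (*lesbaja*, *ubeb*, *pofi*).
The last vowel of *mupu* is /u/, which is a rounded vowel, so the suffix is -ub, giving *mupuub*.
Since the last vowel of *dohaw* is /a/ (an unrounded vowel), it takes -as, giving *dohawas*.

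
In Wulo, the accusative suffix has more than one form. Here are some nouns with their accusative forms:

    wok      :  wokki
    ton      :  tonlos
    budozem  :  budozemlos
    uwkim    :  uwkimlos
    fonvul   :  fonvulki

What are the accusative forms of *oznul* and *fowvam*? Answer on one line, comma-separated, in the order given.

oznulki, fowvamlos

The alternation tracks the final consonant of the stem — -los when the stem ends in a nasal (*ton*, *budozem*, *uwkim*); -ki when the stem ends in a non-nasal consonant (*wok*, *fonvul*).
Since the final consonant of *oznul* is /l/ (non-nasal), it takes -ki, giving *oznulki*.
The final consonant of *fowvam* is /m/, which is a nasal, so the suffix is -los, giving *fowvamlos*.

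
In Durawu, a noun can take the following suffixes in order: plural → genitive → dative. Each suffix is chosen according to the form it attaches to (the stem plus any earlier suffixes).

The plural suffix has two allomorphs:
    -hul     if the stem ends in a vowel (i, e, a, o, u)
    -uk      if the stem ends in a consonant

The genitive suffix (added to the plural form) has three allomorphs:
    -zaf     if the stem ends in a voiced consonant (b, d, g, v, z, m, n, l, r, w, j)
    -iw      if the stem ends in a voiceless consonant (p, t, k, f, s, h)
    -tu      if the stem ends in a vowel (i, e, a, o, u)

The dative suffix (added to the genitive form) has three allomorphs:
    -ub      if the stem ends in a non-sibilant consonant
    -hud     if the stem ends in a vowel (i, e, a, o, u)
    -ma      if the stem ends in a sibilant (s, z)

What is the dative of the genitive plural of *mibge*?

mibgehulzafub

The final sound of *mibge* is /e/, which is a vowel, so the plural suffix is -hul, giving *mibgehul*.
Since the final sound of the plural form *mibgehul* is /l/ (a voiced consonant), it takes -zaf, giving *mibgehulzaf*.
The genitive form *mibgehulzaf*: final sound = /f/, a non-sibilant consonant → -ub → *mibgehulzafub*.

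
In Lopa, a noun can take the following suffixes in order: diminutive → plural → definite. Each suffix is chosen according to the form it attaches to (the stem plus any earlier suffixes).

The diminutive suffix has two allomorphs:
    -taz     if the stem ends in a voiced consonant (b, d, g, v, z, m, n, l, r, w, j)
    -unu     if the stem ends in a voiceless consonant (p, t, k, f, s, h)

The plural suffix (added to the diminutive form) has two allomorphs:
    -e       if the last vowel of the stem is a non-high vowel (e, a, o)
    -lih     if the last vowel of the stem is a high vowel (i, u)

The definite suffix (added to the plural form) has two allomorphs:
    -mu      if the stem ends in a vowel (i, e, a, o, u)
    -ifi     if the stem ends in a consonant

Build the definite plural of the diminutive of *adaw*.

adawtazemu

*adaw*: final consonant = /w/, voiced → -taz → *adawtaz*.
The diminutive form *adawtaz* — last vowel /a/ (a non-high vowel) → -e → *adawtaze*.
Since the final sound of the plural form *adawtaze* is /e/ (a vowel), it takes -mu, giving *adawtazemu*.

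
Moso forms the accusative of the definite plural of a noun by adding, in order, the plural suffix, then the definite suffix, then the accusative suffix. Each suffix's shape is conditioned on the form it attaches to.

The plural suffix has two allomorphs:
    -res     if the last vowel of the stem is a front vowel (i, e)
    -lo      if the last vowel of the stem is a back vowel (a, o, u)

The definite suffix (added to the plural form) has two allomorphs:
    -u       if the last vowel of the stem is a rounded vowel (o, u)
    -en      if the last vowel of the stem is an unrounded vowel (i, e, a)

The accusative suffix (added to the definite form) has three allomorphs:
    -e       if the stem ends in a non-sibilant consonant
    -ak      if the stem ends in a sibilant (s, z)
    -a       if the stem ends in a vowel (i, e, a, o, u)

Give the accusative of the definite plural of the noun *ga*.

The last vowel of *ga* is /a/, which is a back vowel, so the plural suffix is -lo, giving *galo*.
The last vowel of the plural form *galo* is /o/, which is a rounded vowel, so the definite suffix is -u, giving *galou*.
The definite form *galou* — final sound /u/ (a vowel) → -a → *galoua*.

galoua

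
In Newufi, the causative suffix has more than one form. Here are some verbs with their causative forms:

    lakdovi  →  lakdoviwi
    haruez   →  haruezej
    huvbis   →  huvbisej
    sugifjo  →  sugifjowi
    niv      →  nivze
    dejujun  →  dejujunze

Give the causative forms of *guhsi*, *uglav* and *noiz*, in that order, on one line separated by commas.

guhsiwi, uglavze, noizej

The pattern is sibilance of the final sound: -ej when the stem ends in a sibilant (*haruez*, *huvbis*); -ze when the stem ends in a non-sibilant consonant (*niv*, *dejujun*); -wi when the stem ends in a vowel (*lakdovi*, *sugifjo*).
*guhsi* — final sound /i/ (a vowel) → -wi → *guhsiwi*.
*uglav*: final sound = /v/, a non-sibilant consonant → -ze → *uglavze*.
*noiz*: final sound = /z/, a sibilant → -ej → *noizej*.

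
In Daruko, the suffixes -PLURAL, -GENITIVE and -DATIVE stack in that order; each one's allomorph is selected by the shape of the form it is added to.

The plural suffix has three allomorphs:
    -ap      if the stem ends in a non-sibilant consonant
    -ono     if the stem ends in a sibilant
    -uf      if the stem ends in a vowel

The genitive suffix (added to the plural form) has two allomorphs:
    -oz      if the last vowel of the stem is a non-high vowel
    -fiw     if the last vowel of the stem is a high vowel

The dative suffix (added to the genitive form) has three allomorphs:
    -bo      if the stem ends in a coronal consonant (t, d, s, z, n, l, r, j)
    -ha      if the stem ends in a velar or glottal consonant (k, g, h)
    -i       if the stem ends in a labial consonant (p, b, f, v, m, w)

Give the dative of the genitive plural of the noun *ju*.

Since the final sound of *ju* is /u/ (a vowel), it takes -uf, giving *juuf*.
The plural form *juuf* — last vowel /u/ (a high vowel) → -fiw → *juuffiw*.
The genitive form *juuffiw*: final consonant = /w/, labial → -i → *juuffiwi*.

juuffiwi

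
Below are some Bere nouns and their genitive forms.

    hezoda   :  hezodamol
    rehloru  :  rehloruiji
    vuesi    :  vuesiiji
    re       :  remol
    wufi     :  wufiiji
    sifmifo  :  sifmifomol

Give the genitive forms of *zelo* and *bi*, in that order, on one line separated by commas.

zelomol, biiji

The pattern is height harmony: -iji when the last vowel of the stem is a high vowel (*rehloru*, *vuesi*, *wufi*); -mol when the last vowel of the stem is a non-high vowel (*hezoda*, *re*, *sifmifo*).
*zelo* — last vowel /o/ (a non-high vowel) → -mol → *zelomol*.
*bi* — last vowel /i/ (a high vowel) → -iji → *biiji*.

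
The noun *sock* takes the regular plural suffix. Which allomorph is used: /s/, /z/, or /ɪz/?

The stem *sock* ends in a voiceless non-sibilant consonant.
The plural suffix surfaces as /ɪz/ after sibilants, /s/ after other voiceless consonants, and /z/ after other voiced sounds.
So the plural -s on *sock* is pronounced /s/.

/s/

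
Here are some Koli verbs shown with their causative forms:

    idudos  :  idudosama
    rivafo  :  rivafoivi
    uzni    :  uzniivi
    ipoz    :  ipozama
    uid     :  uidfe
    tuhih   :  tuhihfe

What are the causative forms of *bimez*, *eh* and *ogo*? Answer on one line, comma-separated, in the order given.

The pattern is sibilance of the final sound: -ama when the stem ends in a sibilant (*idudos*, *ipoz*); -fe when the stem ends in a non-sibilant consonant (*uid*, *tuhih*); -ivi when the stem ends in a vowel (*rivafo*, *uzni*).
*bimez*: final sound = /z/, a sibilant → -ama → *bimezama*.
*eh*: final sound = /h/, a non-sibilant consonant → -fe → *ehfe*.
The final sound of *ogo* is /o/, which is a vowel, so the suffix is -ivi, giving *ogoivi*.

bimezama, ehfe, ogoivi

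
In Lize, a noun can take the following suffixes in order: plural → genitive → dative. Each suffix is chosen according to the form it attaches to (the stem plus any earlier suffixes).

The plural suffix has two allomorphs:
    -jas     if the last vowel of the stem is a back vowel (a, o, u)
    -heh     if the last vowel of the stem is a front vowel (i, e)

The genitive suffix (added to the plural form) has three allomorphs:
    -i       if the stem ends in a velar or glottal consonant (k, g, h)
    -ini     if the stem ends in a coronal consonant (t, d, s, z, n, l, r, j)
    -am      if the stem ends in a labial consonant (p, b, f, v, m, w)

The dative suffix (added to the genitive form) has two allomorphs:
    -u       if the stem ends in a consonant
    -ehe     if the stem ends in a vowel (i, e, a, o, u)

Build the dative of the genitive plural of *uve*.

The last vowel of *uve* is /e/, which is a front vowel, so the plural suffix is -heh, giving *uveheh*.
The final consonant of the plural form *uveheh* is /h/, which is velar/glottal, so the genitive suffix is -i, giving *uvehehi*.
The genitive form *uvehehi* — final sound /i/ (a vowel) → -ehe → *uvehehiehe*.

uvehehiehe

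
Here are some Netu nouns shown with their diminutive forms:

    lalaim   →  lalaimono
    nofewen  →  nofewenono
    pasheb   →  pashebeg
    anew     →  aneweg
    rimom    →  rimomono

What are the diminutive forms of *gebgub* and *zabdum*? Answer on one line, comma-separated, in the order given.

The alternation tracks the final consonant of the stem — -ono when the stem ends in a nasal (*lalaim*, *nofewen*, *rimom*); -eg when the stem ends in a non-nasal consonant (*pasheb*, *anew*).
Since the final consonant of *gebgub* is /b/ (non-nasal), it takes -eg, giving *gebgubeg*.
Since the final consonant of *zabdum* is /m/ (a nasal), it takes -ono, giving *zabdumono*.

gebgubeg, zabdumono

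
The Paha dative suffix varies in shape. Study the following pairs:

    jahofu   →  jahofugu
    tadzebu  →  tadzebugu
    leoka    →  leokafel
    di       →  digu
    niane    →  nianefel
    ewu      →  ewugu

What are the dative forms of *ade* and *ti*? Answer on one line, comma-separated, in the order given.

Looking at the last vowel of each stem: -gu when the last vowel of the stem is a high vowel (*jahofu*, *tadzebu*, *di*, *ewu*); -fel when the last vowel of the stem is a non-high vowel (*leoka*, *niane*).
Since the last vowel of *ade* is /e/ (a non-high vowel), it takes -fel, giving *adefel*.
Since the last vowel of *ti* is /i/ (a high vowel), it takes -gu, giving *tigu*.

adefel, tigu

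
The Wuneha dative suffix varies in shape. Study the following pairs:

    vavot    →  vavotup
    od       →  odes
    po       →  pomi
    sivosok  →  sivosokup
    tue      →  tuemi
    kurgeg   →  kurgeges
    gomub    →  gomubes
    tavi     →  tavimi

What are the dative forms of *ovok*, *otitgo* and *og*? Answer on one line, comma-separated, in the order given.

The suffix is conditioned by the final sound: -up when the stem ends in a voiceless consonant (*vavot*, *sivosok*); -es when the stem ends in a voiced consonant (*od*, *kurgeg*, *gomub*); -mi when the stem ends in a vowel (*po*, *tue*, *tavi*).
*ovok* — final sound /k/ (a voiceless consonant) → -up → *ovokup*.
The final sound of *otitgo* is /o/, which is a vowel, so the suffix is -mi, giving *otitgomi*.
The final sound of *og* is /g/, which is a voiced consonant, so the suffix is -es, giving *oges*.

ovokup, otitgomi, oges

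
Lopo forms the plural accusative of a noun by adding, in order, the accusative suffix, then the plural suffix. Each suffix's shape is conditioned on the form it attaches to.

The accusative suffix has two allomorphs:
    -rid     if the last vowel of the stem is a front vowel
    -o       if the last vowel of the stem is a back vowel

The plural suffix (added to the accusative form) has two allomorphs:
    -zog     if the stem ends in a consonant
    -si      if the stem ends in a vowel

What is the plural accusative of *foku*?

fokuosi

The last vowel of *foku* is /u/, which is a back vowel, so the accusative suffix is -o, giving *fokuo*.
The accusative form *fokuo*: final sound = /o/, a vowel → -si → *fokuosi*.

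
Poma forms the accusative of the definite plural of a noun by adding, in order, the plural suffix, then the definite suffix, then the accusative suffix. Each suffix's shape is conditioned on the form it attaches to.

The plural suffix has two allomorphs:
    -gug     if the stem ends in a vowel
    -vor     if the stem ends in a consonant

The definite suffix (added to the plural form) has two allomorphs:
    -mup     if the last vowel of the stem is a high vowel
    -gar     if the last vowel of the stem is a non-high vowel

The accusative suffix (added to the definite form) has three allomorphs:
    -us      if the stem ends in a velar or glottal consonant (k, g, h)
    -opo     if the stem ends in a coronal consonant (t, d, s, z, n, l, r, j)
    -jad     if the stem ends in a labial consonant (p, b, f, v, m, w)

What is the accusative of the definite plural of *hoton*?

*hoton*: final sound = /n/, a consonant → -vor → *hotonvor*.
The last vowel of the plural form *hotonvor* is /o/, which is a non-high vowel, so the definite suffix is -gar, giving *hotonvorgar*.
The definite form *hotonvorgar* — final consonant /r/ (coronal) → -opo → *hotonvorgaropo*.

hotonvorgaropo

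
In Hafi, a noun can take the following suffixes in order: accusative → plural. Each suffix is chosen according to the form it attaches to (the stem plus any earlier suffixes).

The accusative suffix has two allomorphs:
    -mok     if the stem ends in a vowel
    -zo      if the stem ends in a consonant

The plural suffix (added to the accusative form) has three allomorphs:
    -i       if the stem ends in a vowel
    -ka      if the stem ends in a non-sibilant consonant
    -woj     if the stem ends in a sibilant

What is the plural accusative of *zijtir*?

Since the final sound of *zijtir* is /r/ (a consonant), it takes -zo, giving *zijtirzo*.
The final sound of the accusative form *zijtirzo* is /o/, which is a vowel, so the plural suffix is -i, giving *zijtirzoi*.

zijtirzoi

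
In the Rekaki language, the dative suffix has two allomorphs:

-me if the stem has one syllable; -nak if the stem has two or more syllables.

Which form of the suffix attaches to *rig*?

-me

With one syllable, *rig* takes -me.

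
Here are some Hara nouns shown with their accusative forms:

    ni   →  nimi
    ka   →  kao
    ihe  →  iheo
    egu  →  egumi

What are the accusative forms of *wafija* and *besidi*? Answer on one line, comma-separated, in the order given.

wafijao, besidimi

The pattern is height harmony: -mi when the last vowel of the stem is a high vowel (*ni*, *egu*); -o when the last vowel of the stem is a non-high vowel (*ka*, *ihe*).
Since the last vowel of *wafija* is /a/ (a non-high vowel), it takes -o, giving *wafijao*.
*besidi* — last vowel /i/ (a high vowel) → -mi → *besidimi*.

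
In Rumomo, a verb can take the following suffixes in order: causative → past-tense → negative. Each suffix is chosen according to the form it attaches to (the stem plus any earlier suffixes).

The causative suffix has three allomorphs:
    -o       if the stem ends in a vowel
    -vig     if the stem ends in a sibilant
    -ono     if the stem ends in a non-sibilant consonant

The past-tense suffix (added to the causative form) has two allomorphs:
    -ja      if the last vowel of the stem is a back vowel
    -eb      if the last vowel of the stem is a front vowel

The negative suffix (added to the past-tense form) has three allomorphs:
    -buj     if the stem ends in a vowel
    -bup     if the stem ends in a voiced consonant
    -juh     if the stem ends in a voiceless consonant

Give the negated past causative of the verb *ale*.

The final sound of *ale* is /e/, which is a vowel, so the causative suffix is -o, giving *aleo*.
Since the last vowel of the causative form *aleo* is /o/ (a back vowel), it takes -ja, giving *aleoja*.
The past-tense form *aleoja*: final sound = /a/, a vowel → -buj → *aleojabuj*.

aleojabuj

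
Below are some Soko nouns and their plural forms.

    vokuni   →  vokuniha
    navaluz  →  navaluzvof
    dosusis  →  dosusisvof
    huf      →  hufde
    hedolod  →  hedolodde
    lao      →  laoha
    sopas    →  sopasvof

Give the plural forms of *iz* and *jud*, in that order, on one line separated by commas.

The suffix is conditioned by the final sound: -vof when the stem ends in a sibilant (*navaluz*, *dosusis*, *sopas*); -de when the stem ends in a non-sibilant consonant (*huf*, *hedolod*); -ha when the stem ends in a vowel (*vokuni*, *lao*).
*iz* — final sound /z/ (a sibilant) → -vof → *izvof*.
Since the final sound of *jud* is /d/ (a non-sibilant consonant), it takes -de, giving *judde*.

izvof, judde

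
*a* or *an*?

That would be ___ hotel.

The indefinite article is chosen by the initial *sound* of the following word, not its spelling.
*hotel* begins with the sound /h/ (h is pronounced) — a consonant sound.
So the article is *a*: That would be a hotel.

a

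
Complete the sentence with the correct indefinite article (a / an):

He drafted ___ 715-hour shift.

The indefinite article is chosen by the initial *sound* of the following word, not its spelling.
The number *715* is spoken "seven hundred …", beginning with /ˈsɛvən/ — a consonant sound.
So the article is *a*: He drafted a 715-hour shift.

a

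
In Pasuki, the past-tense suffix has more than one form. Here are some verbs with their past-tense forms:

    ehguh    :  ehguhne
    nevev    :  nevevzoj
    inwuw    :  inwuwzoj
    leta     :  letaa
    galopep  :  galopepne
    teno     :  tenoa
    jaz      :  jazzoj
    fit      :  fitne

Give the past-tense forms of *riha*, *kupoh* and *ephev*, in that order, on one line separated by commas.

rihaa, kupohne, ephevzoj

The alternation tracks the final sound of the stem — -ne when the stem ends in a voiceless consonant (*ehguh*, *galopep*, *fit*); -zoj when the stem ends in a voiced consonant (*nevev*, *inwuw*, *jaz*); -a when the stem ends in a vowel (*leta*, *teno*).
*riha* — final sound /a/ (a vowel) → -a → *rihaa*.
*kupoh* — final sound /h/ (a voiceless consonant) → -ne → *kupohne*.
Since the final sound of *ephev* is /v/ (a voiced consonant), it takes -zoj, giving *ephevzoj*.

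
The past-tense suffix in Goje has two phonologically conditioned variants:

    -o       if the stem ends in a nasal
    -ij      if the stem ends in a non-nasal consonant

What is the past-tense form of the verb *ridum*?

*ridum*: final consonant = /m/, a nasal → -o → *ridumo*.

ridumo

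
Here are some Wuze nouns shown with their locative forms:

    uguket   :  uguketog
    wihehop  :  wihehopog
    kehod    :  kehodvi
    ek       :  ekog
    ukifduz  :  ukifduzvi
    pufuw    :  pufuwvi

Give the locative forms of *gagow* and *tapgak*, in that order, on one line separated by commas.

The pattern is voicing of the final consonant: -og when the stem ends in a voiceless consonant (*uguket*, *wihehop*, *ek*); -vi when the stem ends in a voiced consonant (*kehod*, *ukifduz*, *pufuw*).
*gagow*: final consonant = /w/, voiced → -vi → *gagowvi*.
*tapgak*: final consonant = /k/, voiceless → -og → *tapgakog*.

gagowvi, tapgakog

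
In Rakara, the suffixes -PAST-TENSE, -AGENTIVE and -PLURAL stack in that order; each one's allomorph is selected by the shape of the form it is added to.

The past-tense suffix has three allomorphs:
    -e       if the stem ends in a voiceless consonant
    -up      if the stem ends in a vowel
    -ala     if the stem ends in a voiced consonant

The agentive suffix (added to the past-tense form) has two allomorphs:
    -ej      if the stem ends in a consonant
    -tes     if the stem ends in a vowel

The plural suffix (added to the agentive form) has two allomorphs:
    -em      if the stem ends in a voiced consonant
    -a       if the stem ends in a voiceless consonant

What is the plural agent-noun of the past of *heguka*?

hegukaupejem

*heguka* — final sound /a/ (a vowel) → -up → *hegukaup*.
Since the final sound of the past-tense form *hegukaup* is /p/ (a consonant), it takes -ej, giving *hegukaupej*.
The agentive form *hegukaupej*: final consonant = /j/, voiced → -em → *hegukaupejem*.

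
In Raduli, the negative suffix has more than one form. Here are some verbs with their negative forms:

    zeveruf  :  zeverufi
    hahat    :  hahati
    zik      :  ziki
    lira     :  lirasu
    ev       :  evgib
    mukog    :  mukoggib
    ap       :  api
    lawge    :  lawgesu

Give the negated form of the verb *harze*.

The pattern is voicing of the final sound: -i when the stem ends in a voiceless consonant (*zeveruf*, *hahat*, *zik*, *ap*); -gib when the stem ends in a voiced consonant (*ev*, *mukog*); -su when the stem ends in a vowel (*lira*, *lawge*).
Since the final sound of *harze* is /e/ (a vowel), it takes -su, giving *harzesu*.

harzesu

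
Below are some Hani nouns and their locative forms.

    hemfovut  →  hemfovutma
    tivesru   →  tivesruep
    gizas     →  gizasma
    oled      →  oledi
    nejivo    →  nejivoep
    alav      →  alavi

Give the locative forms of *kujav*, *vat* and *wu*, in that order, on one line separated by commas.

kujavi, vatma, wuep

The alternation tracks the final sound of the stem — -ma when the stem ends in a voiceless consonant (*hemfovut*, *gizas*); -i when the stem ends in a voiced consonant (*oled*, *alav*); -ep when the stem ends in a vowel (*tivesru*, *nejivo*).
*kujav* — final sound /v/ (a voiced consonant) → -i → *kujavi*.
*vat* — final sound /t/ (a voiceless consonant) → -ma → *vatma*.
*wu* — final sound /u/ (a vowel) → -ep → *wuep*.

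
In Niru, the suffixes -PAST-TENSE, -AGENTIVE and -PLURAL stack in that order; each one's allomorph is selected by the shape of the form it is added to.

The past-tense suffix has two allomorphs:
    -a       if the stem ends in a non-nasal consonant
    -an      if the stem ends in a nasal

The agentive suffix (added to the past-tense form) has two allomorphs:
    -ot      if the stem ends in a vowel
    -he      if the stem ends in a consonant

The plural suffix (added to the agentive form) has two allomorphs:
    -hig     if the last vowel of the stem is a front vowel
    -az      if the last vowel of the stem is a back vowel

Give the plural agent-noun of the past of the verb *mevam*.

mevamanhehig

*mevam* — final consonant /m/ (a nasal) → -an → *mevaman*.
Since the final sound of the past-tense form *mevaman* is /n/ (a consonant), it takes -he, giving *mevamanhe*.
Since the last vowel of the agentive form *mevamanhe* is /e/ (a front vowel), it takes -hig, giving *mevamanhehig*.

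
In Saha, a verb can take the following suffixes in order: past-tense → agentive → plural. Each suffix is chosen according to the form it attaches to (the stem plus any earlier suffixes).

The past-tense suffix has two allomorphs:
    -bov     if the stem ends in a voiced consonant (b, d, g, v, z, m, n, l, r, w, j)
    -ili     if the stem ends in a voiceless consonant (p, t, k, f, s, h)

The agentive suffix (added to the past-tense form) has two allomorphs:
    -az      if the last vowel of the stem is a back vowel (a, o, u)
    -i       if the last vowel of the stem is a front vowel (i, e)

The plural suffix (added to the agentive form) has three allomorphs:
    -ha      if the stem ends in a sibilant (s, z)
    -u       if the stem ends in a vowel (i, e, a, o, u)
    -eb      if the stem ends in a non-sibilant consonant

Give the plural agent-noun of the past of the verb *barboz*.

barbozbovazha

*barboz* — final consonant /z/ (voiced) → -bov → *barbozbov*.
The last vowel of the past-tense form *barbozbov* is /o/, which is a back vowel, so the agentive suffix is -az, giving *barbozbovaz*.
The agentive form *barbozbovaz*: final sound = /z/, a sibilant → -ha → *barbozbovazha*.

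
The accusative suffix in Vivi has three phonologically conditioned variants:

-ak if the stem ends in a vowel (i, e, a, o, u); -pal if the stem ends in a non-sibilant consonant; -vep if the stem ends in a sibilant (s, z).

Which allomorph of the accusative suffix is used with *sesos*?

*sesos* — final sound /s/ (a sibilant) → -vep.

-vep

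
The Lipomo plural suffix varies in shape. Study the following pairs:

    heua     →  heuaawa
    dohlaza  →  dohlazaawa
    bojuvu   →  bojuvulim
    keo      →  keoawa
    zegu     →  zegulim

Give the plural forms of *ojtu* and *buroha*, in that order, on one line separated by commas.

The pattern is height harmony: -lim when the last vowel of the stem is a high vowel (*bojuvu*, *zegu*); -awa when the last vowel of the stem is a non-high vowel (*heua*, *dohlaza*, *keo*).
The last vowel of *ojtu* is /u/, which is a high vowel, so the suffix is -lim, giving *ojtulim*.
Since the last vowel of *buroha* is /a/ (a non-high vowel), it takes -awa, giving *burohaawa*.

ojtulim, burohaawa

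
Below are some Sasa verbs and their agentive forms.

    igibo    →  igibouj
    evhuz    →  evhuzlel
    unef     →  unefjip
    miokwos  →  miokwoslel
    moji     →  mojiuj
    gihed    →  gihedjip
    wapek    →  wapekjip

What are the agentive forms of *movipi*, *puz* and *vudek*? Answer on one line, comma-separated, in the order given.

movipiuj, puzlel, vudekjip

The suffix is conditioned by the final sound: -lel when the stem ends in a sibilant (*evhuz*, *miokwos*); -jip when the stem ends in a non-sibilant consonant (*unef*, *gihed*, *wapek*); -uj when the stem ends in a vowel (*igibo*, *moji*).
Since the final sound of *movipi* is /i/ (a vowel), it takes -uj, giving *movipiuj*.
Since the final sound of *puz* is /z/ (a sibilant), it takes -lel, giving *puzlel*.
The final sound of *vudek* is /k/, which is a non-sibilant consonant, so the suffix is -jip, giving *vudekjip*.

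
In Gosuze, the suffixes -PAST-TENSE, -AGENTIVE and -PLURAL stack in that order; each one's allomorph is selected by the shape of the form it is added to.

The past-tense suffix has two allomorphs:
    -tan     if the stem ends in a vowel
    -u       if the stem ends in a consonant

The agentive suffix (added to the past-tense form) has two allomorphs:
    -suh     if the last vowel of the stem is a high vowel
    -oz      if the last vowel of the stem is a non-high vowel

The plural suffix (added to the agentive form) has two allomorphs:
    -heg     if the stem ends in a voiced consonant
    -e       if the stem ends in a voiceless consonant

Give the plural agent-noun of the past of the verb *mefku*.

mefkutanozheg

The final sound of *mefku* is /u/, which is a vowel, so the past-tense suffix is -tan, giving *mefkutan*.
The last vowel of the past-tense form *mefkutan* is /a/, which is a non-high vowel, so the agentive suffix is -oz, giving *mefkutanoz*.
Since the final consonant of the agentive form *mefkutanoz* is /z/ (voiced), it takes -heg, giving *mefkutanozheg*.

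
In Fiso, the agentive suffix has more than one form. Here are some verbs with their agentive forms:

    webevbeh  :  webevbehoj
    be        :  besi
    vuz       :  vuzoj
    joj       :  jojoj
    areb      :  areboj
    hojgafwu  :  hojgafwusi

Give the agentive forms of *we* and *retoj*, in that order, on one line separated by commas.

wesi, retojoj

The alternation tracks the final sound of the stem — -oj when the stem ends in a consonant (*webevbeh*, *vuz*, *joj*, *areb*); -si when the stem ends in a vowel (*be*, *hojgafwu*).
The final sound of *we* is /e/, which is a vowel, so the suffix is -si, giving *wesi*.
*retoj*: final sound = /j/, a consonant → -oj → *retojoj*.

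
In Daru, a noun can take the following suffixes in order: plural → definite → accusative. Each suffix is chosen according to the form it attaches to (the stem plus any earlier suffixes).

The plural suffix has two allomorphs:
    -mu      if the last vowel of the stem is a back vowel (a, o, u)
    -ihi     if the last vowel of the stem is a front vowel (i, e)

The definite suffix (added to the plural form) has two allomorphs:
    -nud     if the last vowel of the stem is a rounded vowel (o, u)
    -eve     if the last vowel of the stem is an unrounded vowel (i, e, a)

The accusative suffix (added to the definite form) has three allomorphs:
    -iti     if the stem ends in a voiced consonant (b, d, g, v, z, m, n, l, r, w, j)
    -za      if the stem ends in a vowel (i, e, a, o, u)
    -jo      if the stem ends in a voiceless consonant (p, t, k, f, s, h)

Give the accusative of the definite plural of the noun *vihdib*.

*vihdib*: last vowel = /i/, a front vowel → -ihi → *vihdibihi*.
Since the last vowel of the plural form *vihdibihi* is /i/ (an unrounded vowel), it takes -eve, giving *vihdibihieve*.
Since the final sound of the definite form *vihdibihieve* is /e/ (a vowel), it takes -za, giving *vihdibihieveza*.

vihdibihieveza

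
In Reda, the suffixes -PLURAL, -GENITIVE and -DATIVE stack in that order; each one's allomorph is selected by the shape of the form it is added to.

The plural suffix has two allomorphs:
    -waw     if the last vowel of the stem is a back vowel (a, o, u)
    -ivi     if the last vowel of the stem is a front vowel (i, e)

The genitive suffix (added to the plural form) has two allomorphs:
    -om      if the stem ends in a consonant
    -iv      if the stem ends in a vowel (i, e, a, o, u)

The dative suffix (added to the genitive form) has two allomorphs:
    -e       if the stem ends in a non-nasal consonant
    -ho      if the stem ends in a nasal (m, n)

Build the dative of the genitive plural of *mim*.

mimiviive

The last vowel of *mim* is /i/, which is a front vowel, so the plural suffix is -ivi, giving *mimivi*.
Since the final sound of the plural form *mimivi* is /i/ (a vowel), it takes -iv, giving *mimiviiv*.
The final consonant of the genitive form *mimiviiv* is /v/, which is non-nasal, so the dative suffix is -e, giving *mimiviive*.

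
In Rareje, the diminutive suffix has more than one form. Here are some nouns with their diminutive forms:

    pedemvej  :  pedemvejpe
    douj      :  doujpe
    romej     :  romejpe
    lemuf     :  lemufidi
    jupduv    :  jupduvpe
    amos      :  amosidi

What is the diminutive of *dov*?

The suffix is conditioned by the final consonant: -idi when the stem ends in a voiceless consonant (*lemuf*, *amos*); -pe when the stem ends in a voiced consonant (*pedemvej*, *douj*, *romej*, *jupduv*).
*dov*: final consonant = /v/, voiced → -pe → *dovpe*.

dovpe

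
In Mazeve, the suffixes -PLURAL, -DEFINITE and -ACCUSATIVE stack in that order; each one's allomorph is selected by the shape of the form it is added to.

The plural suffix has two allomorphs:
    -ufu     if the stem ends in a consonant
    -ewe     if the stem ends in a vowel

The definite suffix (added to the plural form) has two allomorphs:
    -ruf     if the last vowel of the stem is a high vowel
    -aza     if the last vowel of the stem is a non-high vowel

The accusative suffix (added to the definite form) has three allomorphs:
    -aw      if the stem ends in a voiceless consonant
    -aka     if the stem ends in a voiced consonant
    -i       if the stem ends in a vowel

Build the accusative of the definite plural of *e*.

eeweazai

*e*: final sound = /e/, a vowel → -ewe → *eewe*.
Since the last vowel of the plural form *eewe* is /e/ (a non-high vowel), it takes -aza, giving *eeweaza*.
Since the final sound of the definite form *eeweaza* is /a/ (a vowel), it takes -i, giving *eeweazai*.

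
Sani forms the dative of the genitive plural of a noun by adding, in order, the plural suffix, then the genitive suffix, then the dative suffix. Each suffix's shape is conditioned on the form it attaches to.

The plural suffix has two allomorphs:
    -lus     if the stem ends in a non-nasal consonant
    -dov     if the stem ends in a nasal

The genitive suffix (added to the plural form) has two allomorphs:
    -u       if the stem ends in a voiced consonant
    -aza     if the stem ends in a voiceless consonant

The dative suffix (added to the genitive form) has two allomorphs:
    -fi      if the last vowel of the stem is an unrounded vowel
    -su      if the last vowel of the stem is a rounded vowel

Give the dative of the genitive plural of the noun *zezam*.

*zezam*: final consonant = /m/, a nasal → -dov → *zezamdov*.
The final consonant of the plural form *zezamdov* is /v/, which is voiced, so the genitive suffix is -u, giving *zezamdovu*.
The genitive form *zezamdovu*: last vowel = /u/, a rounded vowel → -su → *zezamdovusu*.

zezamdovusu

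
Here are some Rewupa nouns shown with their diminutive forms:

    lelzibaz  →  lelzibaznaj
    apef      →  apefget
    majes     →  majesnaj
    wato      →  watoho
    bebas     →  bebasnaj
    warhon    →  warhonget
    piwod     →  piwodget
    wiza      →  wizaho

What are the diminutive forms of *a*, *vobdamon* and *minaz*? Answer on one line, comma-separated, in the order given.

The suffix is conditioned by the final sound: -naj when the stem ends in a sibilant (*lelzibaz*, *majes*, *bebas*); -get when the stem ends in a non-sibilant consonant (*apef*, *warhon*, *piwod*); -ho when the stem ends in a vowel (*wato*, *wiza*).
The final sound of *a* is /a/, which is a vowel, so the suffix is -ho, giving *aho*.
*vobdamon* — final sound /n/ (a non-sibilant consonant) → -get → *vobdamonget*.
Since the final sound of *minaz* is /z/ (a sibilant), it takes -naj, giving *minaznaj*.

aho, vobdamonget, minaznaj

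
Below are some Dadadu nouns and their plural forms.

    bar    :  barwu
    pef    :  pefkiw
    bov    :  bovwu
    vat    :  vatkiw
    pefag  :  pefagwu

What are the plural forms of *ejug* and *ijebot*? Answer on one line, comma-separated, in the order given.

ejugwu, ijebotkiw

The alternation tracks the final consonant of the stem — -kiw when the stem ends in a voiceless consonant (*pef*, *vat*); -wu when the stem ends in a voiced consonant (*bar*, *bov*, *pefag*).
The final consonant of *ejug* is /g/, which is voiced, so the suffix is -wu, giving *ejugwu*.
*ijebot* — final consonant /t/ (voiceless) → -kiw → *ijebotkiw*.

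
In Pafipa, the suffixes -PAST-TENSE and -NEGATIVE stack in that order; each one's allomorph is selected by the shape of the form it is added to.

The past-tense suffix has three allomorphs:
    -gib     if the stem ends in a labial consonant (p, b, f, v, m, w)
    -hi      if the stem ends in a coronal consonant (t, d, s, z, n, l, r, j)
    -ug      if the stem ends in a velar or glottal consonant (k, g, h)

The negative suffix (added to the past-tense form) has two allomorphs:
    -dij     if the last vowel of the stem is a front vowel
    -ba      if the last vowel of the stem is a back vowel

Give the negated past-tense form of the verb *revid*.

*revid* — final consonant /d/ (coronal) → -hi → *revidhi*.
The last vowel of the past-tense form *revidhi* is /i/, which is a front vowel, so the negative suffix is -dij, giving *revidhidij*.

revidhidij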